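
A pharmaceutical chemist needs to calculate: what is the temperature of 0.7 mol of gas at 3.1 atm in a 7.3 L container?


PV = nRT  (R = 0.08206 L·atm/(mol·K))
T = PV/(nR) = 3.1×7.3/(0.7×0.08206)
= 22.63/0.057442
= 393.96 K

393.96 K


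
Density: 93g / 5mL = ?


ρ = mass/volume
= 93/5
= 18.6 g/mL

18.6 g/mL


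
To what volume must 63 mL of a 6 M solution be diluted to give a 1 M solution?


C1V1 = C2V2
6 × 63 = 1 × V2
V2 = 378/1 = 378.0 mL

378.0 mL


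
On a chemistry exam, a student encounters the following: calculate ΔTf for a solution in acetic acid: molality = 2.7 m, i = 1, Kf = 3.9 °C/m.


ΔTf = Kf × m × i
= 3.9 × 2.7 × 1
= 10.53 °C

10.53 °C


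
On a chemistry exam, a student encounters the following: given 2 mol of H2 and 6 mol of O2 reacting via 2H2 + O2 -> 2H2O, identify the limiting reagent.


Mole ratio available / coefficient:
  H2: 2/2 = 1.000
  O2: 6/1 = 6.000
Smaller ratio is limiting.

H2


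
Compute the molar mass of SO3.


M(SO3) = 1×32.07 + 3×16.0
= 32.07 + 48.0
= 80.07 g/mol

80.07 g/mol


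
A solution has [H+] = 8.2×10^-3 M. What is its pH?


pH = -log10([H+]) = -log10(8.2×10^-3)
= 3 - log10(8.2)
= 3 - 0.91
= 2.09

2.09


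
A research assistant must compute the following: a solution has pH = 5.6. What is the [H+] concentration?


[H+] = 10^(-pH) = 10^(-5.6)
= 2.51×10^-6 M

2.51×10^-6 M


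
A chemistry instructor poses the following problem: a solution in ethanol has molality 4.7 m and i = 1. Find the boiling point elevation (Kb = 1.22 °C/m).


ΔTb = Kb × m × i
= 1.22 × 4.7 × 1
= 5.734 °C

5.734 °C


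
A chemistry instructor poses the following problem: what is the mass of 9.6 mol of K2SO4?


M(K2SO4) = 174.27 g/mol
mass = n × M = 9.6 × 174.27 = 1672.99 g

1672.99 g


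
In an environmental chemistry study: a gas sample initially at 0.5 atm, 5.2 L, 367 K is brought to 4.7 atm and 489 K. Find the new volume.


P1V1/T1 = P2V2/T2
V2 = P1V1T2/(T1P2)
= 0.5×5.2×489/(367×4.7)
= 0.737 L

0.737 L


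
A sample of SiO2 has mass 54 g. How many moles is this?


M(SiO2) = 60.09 g/mol
n = mass/M = 54/60.09 = 0.8987 mol

0.8987 mol


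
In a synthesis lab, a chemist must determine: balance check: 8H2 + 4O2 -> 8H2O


Equation: 8H2 + 4O2 -> 8H2O
Check atoms: H: 16=16, O: 8=8
Balanced

Yes, balanced


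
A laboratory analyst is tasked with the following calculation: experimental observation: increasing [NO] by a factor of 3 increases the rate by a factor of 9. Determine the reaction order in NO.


rate ∝ [NO]^n
3^n = 9 → n = 2
Order in NO: 2

2


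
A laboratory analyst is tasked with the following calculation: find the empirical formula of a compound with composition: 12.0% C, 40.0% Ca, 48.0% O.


Assume 100 g sample. Moles of each element:
  C: 12.0/12.01 = 0.999 mol
  Ca: 40.0/40.08 = 0.998 mol
  O: 48.0/16.0 = 3.0 mol
Divide by smallest (0.998):
  C: 0.999/0.998 = 1.0
  Ca: 0.998/0.998 = 1.0
  O: 3.0/0.998 = 3.01
Empirical formula: CaCO3

CaCO3


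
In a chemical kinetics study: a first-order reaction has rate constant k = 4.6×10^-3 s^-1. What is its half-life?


t½ = ln2/k = 0.693147/(4.6×10^-3 s^-1)
= 150.7 s

150.7 s


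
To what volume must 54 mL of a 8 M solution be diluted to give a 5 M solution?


C1V1 = C2V2
8 × 54 = 5 × V2
V2 = 432/5 = 86.4 mL

86.4 mL


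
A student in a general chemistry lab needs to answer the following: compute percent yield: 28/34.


% yield = actual/theoretical × 100
= 28/34 × 100
= 82.35%

82.35%


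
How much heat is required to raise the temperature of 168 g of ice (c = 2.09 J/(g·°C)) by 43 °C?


q = mcΔT = 168 × 2.09 × 43
= 15098.16 J

15098.16 J


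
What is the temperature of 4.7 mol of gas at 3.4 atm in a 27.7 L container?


PV = nRT  (R = 0.08206 L·atm/(mol·K))
T = PV/(nR) = 3.4×27.7/(4.7×0.08206)
= 94.18/0.385682
= 244.19 K

244.19 K


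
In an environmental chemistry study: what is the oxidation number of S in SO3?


x + 3(-2) = 0, so x = +6
Oxidation number: +6

+6


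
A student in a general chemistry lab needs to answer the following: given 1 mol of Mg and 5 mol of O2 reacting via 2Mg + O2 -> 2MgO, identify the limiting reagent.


Mole ratio available / coefficient:
  Mg: 1/2 = 0.500
  O2: 5/1 = 5.000
Smaller ratio is limiting.

Mg


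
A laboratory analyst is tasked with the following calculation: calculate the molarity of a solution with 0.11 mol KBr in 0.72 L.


M = n/V = 0.11/0.72 = 0.153 mol/L

0.153 M


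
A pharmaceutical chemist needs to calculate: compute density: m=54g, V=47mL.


ρ = mass/volume
= 54/47
= 1.149 g/mL

1.149 g/mL


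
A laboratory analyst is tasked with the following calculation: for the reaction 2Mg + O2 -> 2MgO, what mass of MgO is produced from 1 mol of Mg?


Mole ratio MgO:Mg = 2:2
n(MgO) = 1 × 2/2 = 1.000 mol
mass = 1.000 × 40.31 = 40.31 g

40.31 g


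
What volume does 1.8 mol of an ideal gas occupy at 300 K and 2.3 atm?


PV = nRT  (R = 0.08206 L·atm/(mol·K))
V = nRT/P = 1.8×0.08206×300/2.3
= 19.266 L

19.266 L


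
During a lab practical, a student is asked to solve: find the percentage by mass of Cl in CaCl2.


M(CaCl2) = 1×40.08 + 2×35.45 = 110.98 g/mol
Mass of Cl = 2 × 35.45 = 70.90 g/mol
% Cl = 70.90/110.98 × 100 = 63.89%

63.89%


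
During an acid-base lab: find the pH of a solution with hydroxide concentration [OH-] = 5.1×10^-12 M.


pOH = -log10([OH-]) = -log10(5.1×10^-12)
= 12 - log10(5.1) = 11.29
pH = 14 - pOH = 14 - 11.29 = 2.71

2.71


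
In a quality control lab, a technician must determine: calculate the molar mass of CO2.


M(CO2) = 1×12.01 + 2×16.0
= 12.01 + 32.0
= 44.01 g/mol

44.01 g/mol


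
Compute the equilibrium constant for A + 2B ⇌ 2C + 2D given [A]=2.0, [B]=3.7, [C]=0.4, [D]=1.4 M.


Kc = [C]^2[D]^2/([A][B]^2)
= (0.4^2 × 1.4^2)/(2.0^1 × 3.7^2)
= 0.3136/27.38
= 0.01145

0.01145


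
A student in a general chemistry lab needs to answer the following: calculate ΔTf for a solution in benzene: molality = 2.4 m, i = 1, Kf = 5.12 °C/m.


ΔTf = Kf × m × i
= 5.12 × 2.4 × 1
= 12.288 °C

12.288 °C


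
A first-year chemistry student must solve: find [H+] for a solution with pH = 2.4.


[H+] = 10^(-pH) = 10^(-2.4)
= 3.98×10^-3 M

3.98×10^-3 M


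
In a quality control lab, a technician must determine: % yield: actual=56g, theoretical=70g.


% yield = actual/theoretical × 100
= 56/70 × 100
= 80.0%

80.0%


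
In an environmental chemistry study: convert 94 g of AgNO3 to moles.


M(AgNO3) = 169.88 g/mol
n = mass/M = 94/169.88 = 0.5533 mol

0.5533 mol


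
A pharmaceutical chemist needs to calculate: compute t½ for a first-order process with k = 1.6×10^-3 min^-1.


t½ = ln2/k = 0.693147/(1.6×10^-3 min^-1)
= 433.2 min

433.2 min


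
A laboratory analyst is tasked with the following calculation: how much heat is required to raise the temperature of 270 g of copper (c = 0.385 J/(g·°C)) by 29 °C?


q = mcΔT = 270 × 0.385 × 29
= 3014.55 J

3014.55 J


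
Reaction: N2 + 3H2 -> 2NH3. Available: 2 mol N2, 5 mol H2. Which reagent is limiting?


Mole ratio available / coefficient:
  N2: 2/1 = 2.000
  H2: 5/3 = 1.667
Smaller ratio is limiting.

H2


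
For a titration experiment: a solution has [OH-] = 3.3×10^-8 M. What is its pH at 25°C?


pOH = -log10([OH-]) = -log10(3.3×10^-8)
= 8 - log10(3.3) = 7.48
pH = 14 - pOH = 14 - 7.48 = 6.52

6.52


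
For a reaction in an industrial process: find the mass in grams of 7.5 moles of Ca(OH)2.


M(Ca(OH)2) = 74.1 g/mol
mass = n × M = 7.5 × 74.1 = 555.75 g

555.75 g


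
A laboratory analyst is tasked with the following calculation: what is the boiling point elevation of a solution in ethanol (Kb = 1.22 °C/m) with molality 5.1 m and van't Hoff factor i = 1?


ΔTb = Kb × m × i
= 1.22 × 5.1 × 1
= 6.222 °C

6.222 °C


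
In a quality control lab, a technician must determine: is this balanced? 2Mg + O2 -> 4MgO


Equation: 2Mg + O2 -> 4MgO
Check atoms: Mg: 2≠4, O: 2≠4
Not balanced

No, not balanced


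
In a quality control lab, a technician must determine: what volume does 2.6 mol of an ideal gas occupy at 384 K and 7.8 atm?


PV = nRT  (R = 0.08206 L·atm/(mol·K))
V = nRT/P = 2.6×0.08206×384/7.8
= 10.504 L

10.504 L


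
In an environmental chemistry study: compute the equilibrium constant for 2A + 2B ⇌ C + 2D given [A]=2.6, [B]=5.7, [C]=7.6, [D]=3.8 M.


Kc = [C][D]^2/([A]^2[B]^2)
= (7.6^1 × 3.8^2)/(2.6^2 × 5.7^2)
= 109.744/219.6324
= 0.4997

0.4997


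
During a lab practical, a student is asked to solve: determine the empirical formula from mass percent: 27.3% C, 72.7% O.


Assume 100 g sample. Moles of each element:
  C: 27.3/12.01 = 2.273 mol
  O: 72.7/16.0 = 4.544 mol
Divide by smallest (2.273):
  C: 2.273/2.273 = 1.0
  O: 4.544/2.273 = 2.0
Empirical formula: CO2

CO2


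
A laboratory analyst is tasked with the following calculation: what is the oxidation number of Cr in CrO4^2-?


x + 4(-2) = -2, so x = +6
Oxidation number: +6

+6


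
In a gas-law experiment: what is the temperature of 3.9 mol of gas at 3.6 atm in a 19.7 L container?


PV = nRT  (R = 0.08206 L·atm/(mol·K))
T = PV/(nR) = 3.6×19.7/(3.9×0.08206)
= 70.92/0.320034
= 221.60 K

221.60 K


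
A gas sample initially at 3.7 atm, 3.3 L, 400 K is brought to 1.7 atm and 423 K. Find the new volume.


P1V1/T1 = P2V2/T2
V2 = P1V1T2/(T1P2)
= 3.7×3.3×423/(400×1.7)
= 7.595 L

7.595 L


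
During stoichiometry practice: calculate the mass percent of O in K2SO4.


M(K2SO4) = 2×39.1 + 1×32.07 + 4×16.0 = 174.27 g/mol
Mass of O = 4 × 16.0 = 64.00 g/mol
% O = 64.00/174.27 × 100 = 36.72%

36.72%


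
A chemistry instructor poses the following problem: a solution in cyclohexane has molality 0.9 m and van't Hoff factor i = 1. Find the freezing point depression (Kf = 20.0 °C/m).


ΔTf = Kf × m × i
= 20.0 × 0.9 × 1
= 18.0 °C

18.0 °C


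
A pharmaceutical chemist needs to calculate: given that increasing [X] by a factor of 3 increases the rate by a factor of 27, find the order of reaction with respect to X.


rate ∝ [X]^n
3^n = 27 → n = 3
Order in X: 3

3


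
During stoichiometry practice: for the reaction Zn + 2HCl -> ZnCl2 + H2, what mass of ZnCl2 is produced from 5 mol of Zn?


Mole ratio ZnCl2:Zn = 1:1
n(ZnCl2) = 5 × 1/1 = 5.000 mol
mass = 5.000 × 136.28 = 681.4 g

681.4 g


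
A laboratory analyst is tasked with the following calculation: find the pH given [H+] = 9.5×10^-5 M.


pH = -log10([H+]) = -log10(9.5×10^-5)
= 5 - log10(9.5)
= 5 - 0.98
= 4.02

4.02


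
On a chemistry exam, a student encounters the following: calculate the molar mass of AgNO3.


M(AgNO3) = 1×107.87 + 1×14.01 + 3×16.0
= 107.87 + 14.01 + 48.0
= 169.88 g/mol

169.88 g/mol


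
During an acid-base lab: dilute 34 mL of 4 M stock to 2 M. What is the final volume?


C1V1 = C2V2
4 × 34 = 2 × V2
V2 = 136/2 = 68.0 mL

68.0 mL


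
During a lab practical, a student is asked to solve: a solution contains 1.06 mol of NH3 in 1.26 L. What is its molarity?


M = n/V = 1.06/1.26 = 0.841 mol/L

0.841 M


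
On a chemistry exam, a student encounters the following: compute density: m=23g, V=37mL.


ρ = mass/volume
= 23/37
= 0.622 g/mL

0.622 g/mL


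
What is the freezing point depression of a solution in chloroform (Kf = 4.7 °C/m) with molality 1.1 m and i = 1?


ΔTf = Kf × m × i
= 4.7 × 1.1 × 1
= 5.17 °C

5.17 °C


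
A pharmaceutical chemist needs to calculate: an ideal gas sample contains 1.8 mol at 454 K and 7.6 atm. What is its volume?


PV = nRT  (R = 0.08206 L·atm/(mol·K))
V = nRT/P = 1.8×0.08206×454/7.6
= 8.824 L

8.824 L


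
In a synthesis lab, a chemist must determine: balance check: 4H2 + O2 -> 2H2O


Equation: 4H2 + O2 -> 2H2O
Check atoms: H: 8≠4, O: 2=2
Not balanced

No, not balanced


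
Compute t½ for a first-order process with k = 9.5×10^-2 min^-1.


t½ = ln2/k = 0.693147/(9.5×10^-2 min^-1)
= 7.296 min

7.296 min


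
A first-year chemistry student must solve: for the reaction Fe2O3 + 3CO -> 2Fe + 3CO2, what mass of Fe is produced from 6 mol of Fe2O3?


Mole ratio Fe:Fe2O3 = 2:1
n(Fe) = 6 × 2/1 = 12.000 mol
mass = 12.000 × 55.85 = 670.2 g

670.2 g


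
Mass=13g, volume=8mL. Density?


ρ = mass/volume
= 13/8
= 1.625 g/mL

1.625 g/mL


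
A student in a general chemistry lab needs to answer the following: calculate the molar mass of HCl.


M(HCl) = 1×1.008 + 1×35.45
= 1.01 + 35.45
= 36.46 g/mol

36.46 g/mol


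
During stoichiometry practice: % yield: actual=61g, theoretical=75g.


% yield = actual/theoretical × 100
= 61/75 × 100
= 81.33%

81.33%


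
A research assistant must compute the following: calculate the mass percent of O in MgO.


M(MgO) = 1×24.31 + 1×16.0 = 40.31 g/mol
Mass of O = 1 × 16.0 = 16.00 g/mol
% O = 16.00/40.31 × 100 = 39.69%

39.69%


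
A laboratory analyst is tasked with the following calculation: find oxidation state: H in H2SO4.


H is +1 with nonmetals
Oxidation number: +1

+1


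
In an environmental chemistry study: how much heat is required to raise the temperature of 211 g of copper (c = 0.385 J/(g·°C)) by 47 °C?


q = mcΔT = 211 × 0.385 × 47
= 3818.05 J

3818.05 J


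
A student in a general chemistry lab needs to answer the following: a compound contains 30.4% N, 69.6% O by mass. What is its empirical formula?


Assume 100 g sample. Moles of each element:
  N: 30.4/14.01 = 2.17 mol
  O: 69.6/16.0 = 4.35 mol
Divide by smallest (2.17):
  N: 2.17/2.17 = 1.0
  O: 4.35/2.17 = 2.0
Empirical formula: NO2

NO2


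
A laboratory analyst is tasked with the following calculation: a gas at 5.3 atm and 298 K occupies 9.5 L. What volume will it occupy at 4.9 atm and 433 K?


P1V1/T1 = P2V2/T2
V2 = P1V1T2/(T1P2)
= 5.3×9.5×433/(298×4.9)
= 14.931 L

14.931 L


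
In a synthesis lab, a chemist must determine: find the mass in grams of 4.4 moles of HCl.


M(HCl) = 36.46 g/mol
mass = n × M = 4.4 × 36.46 = 160.42 g

160.42 g


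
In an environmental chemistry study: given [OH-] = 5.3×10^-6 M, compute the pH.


pOH = -log10([OH-]) = -log10(5.3×10^-6)
= 6 - log10(5.3) = 5.28
pH = 14 - pOH = 14 - 5.28 = 8.72

8.72


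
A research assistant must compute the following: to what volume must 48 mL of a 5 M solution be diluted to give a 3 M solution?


C1V1 = C2V2
5 × 48 = 3 × V2
V2 = 240/3 = 80.0 mL

80.0 mL


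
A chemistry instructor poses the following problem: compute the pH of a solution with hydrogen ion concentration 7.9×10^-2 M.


pH = -log10([H+]) = -log10(7.9×10^-2)
= 2 - log10(7.9)
= 2 - 0.9
= 1.1

1.1


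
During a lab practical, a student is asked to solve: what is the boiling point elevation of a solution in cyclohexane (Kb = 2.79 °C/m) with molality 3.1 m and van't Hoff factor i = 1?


ΔTb = Kb × m × i
= 2.79 × 3.1 × 1
= 8.649 °C

8.649 °C


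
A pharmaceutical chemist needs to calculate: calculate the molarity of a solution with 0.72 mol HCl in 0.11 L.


M = n/V = 0.72/0.11 = 6.545 mol/L

6.545 M


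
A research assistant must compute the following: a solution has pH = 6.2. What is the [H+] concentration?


[H+] = 10^(-pH) = 10^(-6.2)
= 6.31×10^-7 M

6.31×10^-7 M


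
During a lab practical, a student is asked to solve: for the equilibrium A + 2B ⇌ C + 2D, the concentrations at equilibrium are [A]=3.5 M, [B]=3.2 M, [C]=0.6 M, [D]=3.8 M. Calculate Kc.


Kc = [C][D]^2/([A][B]^2)
= (0.6^1 × 3.8^2)/(3.5^1 × 3.2^2)
= 8.664/35.84
= 0.2417

0.2417


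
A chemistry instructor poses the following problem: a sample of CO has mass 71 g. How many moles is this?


M(CO) = 28.01 g/mol
n = mass/M = 71/28.01 = 2.5348 mol

2.5348 mol


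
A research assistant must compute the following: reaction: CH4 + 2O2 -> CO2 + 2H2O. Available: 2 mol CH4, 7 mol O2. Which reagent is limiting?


Mole ratio available / coefficient:
  CH4: 2/1 = 2.000
  O2: 7/2 = 3.500
Smaller ratio is limiting.

CH4


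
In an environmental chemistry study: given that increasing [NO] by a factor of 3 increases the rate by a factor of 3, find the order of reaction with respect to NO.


rate ∝ [NO]^n
3^n = 3 → n = 1
Order in NO: 1

1


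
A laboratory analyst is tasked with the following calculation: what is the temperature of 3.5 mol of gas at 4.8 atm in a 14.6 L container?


PV = nRT  (R = 0.08206 L·atm/(mol·K))
T = PV/(nR) = 4.8×14.6/(3.5×0.08206)
= 70.08/0.287210
= 244.00 K

244.00 K


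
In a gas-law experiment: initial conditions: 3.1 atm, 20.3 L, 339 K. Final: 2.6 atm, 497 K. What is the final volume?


P1V1/T1 = P2V2/T2
V2 = P1V1T2/(T1P2)
= 3.1×20.3×497/(339×2.6)
= 35.485 L

35.485 L


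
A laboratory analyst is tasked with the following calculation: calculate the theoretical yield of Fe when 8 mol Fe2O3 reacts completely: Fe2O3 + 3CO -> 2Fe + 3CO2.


Mole ratio Fe:Fe2O3 = 2:1
n(Fe) = 8 × 2/1 = 16.000 mol
mass = 16.000 × 55.85 = 893.6 g

893.6 g


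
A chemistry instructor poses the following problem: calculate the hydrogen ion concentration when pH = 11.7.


[H+] = 10^(-pH) = 10^(-11.7)
= 2.0×10^-12 M

2.0×10^-12 M


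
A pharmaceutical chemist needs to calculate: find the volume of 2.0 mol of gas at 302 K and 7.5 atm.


PV = nRT  (R = 0.08206 L·atm/(mol·K))
V = nRT/P = 2.0×0.08206×302/7.5
= 6.609 L

6.609 L


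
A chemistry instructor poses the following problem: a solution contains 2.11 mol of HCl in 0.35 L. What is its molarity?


M = n/V = 2.11/0.35 = 6.029 mol/L

6.029 M


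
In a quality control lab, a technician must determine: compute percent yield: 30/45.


% yield = actual/theoretical × 100
= 30/45 × 100
= 66.67%

66.67%


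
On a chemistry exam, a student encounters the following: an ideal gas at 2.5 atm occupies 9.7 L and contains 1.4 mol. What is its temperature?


PV = nRT  (R = 0.08206 L·atm/(mol·K))
T = PV/(nR) = 2.5×9.7/(1.4×0.08206)
= 24.25/0.114884
= 211.08 K

211.08 K


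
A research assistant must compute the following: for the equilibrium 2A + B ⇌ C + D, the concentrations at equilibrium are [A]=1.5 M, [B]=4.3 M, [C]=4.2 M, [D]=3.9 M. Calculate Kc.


Kc = [C][D]/([A]^2[B])
= (4.2^1 × 3.9^1)/(1.5^2 × 4.3^1)
= 16.38/9.675
= 1.693

1.693


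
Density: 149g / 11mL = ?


ρ = mass/volume
= 149/11
= 13.545 g/mL

13.545 g/mL


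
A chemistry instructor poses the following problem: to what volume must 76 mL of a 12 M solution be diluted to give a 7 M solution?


C1V1 = C2V2
12 × 76 = 7 × V2
V2 = 912/7 = 130.29 mL

130.29 mL


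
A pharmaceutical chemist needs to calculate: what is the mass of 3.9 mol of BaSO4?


M(BaSO4) = 233.4 g/mol
mass = n × M = 3.9 × 233.4 = 910.26 g

910.26 g


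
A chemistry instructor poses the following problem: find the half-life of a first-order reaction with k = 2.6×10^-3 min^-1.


t½ = ln2/k = 0.693147/(2.6×10^-3 min^-1)
= 266.6 min

266.6 min


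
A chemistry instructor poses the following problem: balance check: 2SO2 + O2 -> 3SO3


Equation: 2SO2 + O2 -> 3SO3
Check atoms: O: 6≠9, S: 2≠3
Not balanced

No, not balanced


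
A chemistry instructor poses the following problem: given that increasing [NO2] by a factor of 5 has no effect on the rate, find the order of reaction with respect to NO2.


rate ∝ [NO2]^n
rate ∝ [NO2]^0
Order in NO2: 0

0


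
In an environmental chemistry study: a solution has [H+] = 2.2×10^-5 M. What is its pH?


pH = -log10([H+]) = -log10(2.2×10^-5)
= 5 - log10(2.2)
= 5 - 0.34
= 4.66

4.66


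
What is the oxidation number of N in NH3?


x + 3(+1) = 0, so x = -3
Oxidation number: -3

-3


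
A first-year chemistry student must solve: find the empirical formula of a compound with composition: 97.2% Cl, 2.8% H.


Assume 100 g sample. Moles of each element:
  Cl: 97.2/35.45 = 2.742 mol
  H: 2.8/1.008 = 2.778 mol
Divide by smallest (2.742):
  Cl: 2.742/2.742 = 1.0
  H: 2.778/2.742 = 1.01
Empirical formula: HCl

HCl


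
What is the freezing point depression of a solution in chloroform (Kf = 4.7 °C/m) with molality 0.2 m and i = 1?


ΔTf = Kf × m × i
= 4.7 × 0.2 × 1
= 0.94 °C

0.94 °C


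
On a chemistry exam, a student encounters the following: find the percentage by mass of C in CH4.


M(CH4) = 1×12.01 + 4×1.008 = 16.042 g/mol
Mass of C = 1 × 12.01 = 12.01 g/mol
% C = 12.01/16.042 × 100 = 74.87%

74.87%


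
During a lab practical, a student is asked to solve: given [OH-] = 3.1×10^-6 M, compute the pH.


pOH = -log10([OH-]) = -log10(3.1×10^-6)
= 6 - log10(3.1) = 5.51
pH = 14 - pOH = 14 - 5.51 = 8.49

8.49


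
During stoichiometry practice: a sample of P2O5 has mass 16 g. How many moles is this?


M(P2O5) = 141.94 g/mol
n = mass/M = 16/141.94 = 0.1127 mol

0.1127 mol


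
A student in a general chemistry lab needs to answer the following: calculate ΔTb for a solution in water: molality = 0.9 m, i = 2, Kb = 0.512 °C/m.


ΔTb = Kb × m × i
= 0.512 × 0.9 × 2
= 0.9216 °C

0.9216 °C


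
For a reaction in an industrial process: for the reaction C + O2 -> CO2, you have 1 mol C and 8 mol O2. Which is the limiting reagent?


Mole ratio available / coefficient:
  C: 1/1 = 1.000
  O2: 8/1 = 8.000
Smaller ratio is limiting.

C


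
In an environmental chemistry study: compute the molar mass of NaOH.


M(NaOH) = 1×22.99 + 1×16.0 + 1×1.008
= 22.99 + 16.0 + 1.01
= 40.0 g/mol

40.0 g/mol


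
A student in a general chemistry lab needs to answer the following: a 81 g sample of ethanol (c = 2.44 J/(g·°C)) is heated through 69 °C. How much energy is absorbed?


q = mcΔT = 81 × 2.44 × 69
= 13637.16 J

13637.16 J


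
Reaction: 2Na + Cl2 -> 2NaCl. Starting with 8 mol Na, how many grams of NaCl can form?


Mole ratio NaCl:Na = 2:2
n(NaCl) = 8 × 2/2 = 8.000 mol
mass = 8.000 × 58.44 = 467.52 g

467.52 g


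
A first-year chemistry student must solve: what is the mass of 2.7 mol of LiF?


M(LiF) = 25.94 g/mol
mass = n × M = 2.7 × 25.94 = 70.04 g

70.04 g


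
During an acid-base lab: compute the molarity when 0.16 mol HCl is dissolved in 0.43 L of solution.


M = n/V = 0.16/0.43 = 0.372 mol/L

0.372 M


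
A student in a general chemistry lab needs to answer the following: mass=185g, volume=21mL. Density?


ρ = mass/volume
= 185/21
= 8.81 g/mL

8.81 g/mL


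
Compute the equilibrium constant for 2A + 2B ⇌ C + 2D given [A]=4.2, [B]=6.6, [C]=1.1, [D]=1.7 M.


Kc = [C][D]^2/([A]^2[B]^2)
= (1.1^1 × 1.7^2)/(4.2^2 × 6.6^2)
= 3.179/768.3984
= 0.004137

0.004137


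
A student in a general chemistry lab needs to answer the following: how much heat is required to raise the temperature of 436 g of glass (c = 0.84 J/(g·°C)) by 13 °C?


q = mcΔT = 436 × 0.84 × 13
= 4761.12 J

4761.12 J


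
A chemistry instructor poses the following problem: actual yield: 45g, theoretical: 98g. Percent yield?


% yield = actual/theoretical × 100
= 45/98 × 100
= 45.92%

45.92%


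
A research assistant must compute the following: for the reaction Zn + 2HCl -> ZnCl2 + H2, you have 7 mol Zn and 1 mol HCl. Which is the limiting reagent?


Mole ratio available / coefficient:
  Zn: 7/1 = 7.000
  HCl: 1/2 = 0.500
Smaller ratio is limiting.

HCl


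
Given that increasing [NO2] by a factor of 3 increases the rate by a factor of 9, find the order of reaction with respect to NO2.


rate ∝ [NO2]^n
3^n = 9 → n = 2
Order in NO2: 2

2


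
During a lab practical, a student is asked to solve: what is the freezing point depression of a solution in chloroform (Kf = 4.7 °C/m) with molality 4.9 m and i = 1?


ΔTf = Kf × m × i
= 4.7 × 4.9 × 1
= 23.03 °C

23.03 °C


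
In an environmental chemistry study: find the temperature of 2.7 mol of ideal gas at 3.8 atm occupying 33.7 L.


PV = nRT  (R = 0.08206 L·atm/(mol·K))
T = PV/(nR) = 3.8×33.7/(2.7×0.08206)
= 128.06/0.221562
= 577.99 K

577.99 K


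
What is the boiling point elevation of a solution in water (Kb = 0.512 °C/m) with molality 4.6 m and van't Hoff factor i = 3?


ΔTb = Kb × m × i
= 0.512 × 4.6 × 3
= 7.0656 °C

7.0656 °C


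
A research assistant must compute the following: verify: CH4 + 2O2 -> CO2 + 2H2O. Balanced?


Equation: CH4 + 2O2 -> CO2 + 2H2O
Check atoms: C: 1=1, H: 4=4, O: 4=4
Balanced

Yes, balanced


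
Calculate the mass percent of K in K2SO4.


M(K2SO4) = 2×39.1 + 1×32.07 + 4×16.0 = 174.27 g/mol
Mass of K = 2 × 39.1 = 78.20 g/mol
% K = 78.20/174.27 × 100 = 44.87%

44.87%


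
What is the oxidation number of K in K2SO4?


Group 1 metal: +1
Oxidation number: +1

+1


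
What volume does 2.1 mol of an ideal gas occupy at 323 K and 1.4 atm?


PV = nRT  (R = 0.08206 L·atm/(mol·K))
V = nRT/P = 2.1×0.08206×323/1.4
= 39.758 L

39.758 L


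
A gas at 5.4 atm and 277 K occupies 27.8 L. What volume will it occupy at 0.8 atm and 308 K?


P1V1/T1 = P2V2/T2
V2 = P1V1T2/(T1P2)
= 5.4×27.8×308/(277×0.8)
= 208.651 L

208.651 L


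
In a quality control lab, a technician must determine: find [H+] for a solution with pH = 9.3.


[H+] = 10^(-pH) = 10^(-9.3)
= 5.01×10^-10 M

5.01×10^-10 M


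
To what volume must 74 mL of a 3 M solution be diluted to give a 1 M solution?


C1V1 = C2V2
3 × 74 = 1 × V2
V2 = 222/1 = 222.0 mL

222.0 mL


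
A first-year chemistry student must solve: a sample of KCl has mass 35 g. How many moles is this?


M(KCl) = 74.55 g/mol
n = mass/M = 35/74.55 = 0.4695 mol

0.4695 mol


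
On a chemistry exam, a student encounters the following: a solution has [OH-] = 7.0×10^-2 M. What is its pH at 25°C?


pOH = -log10([OH-]) = -log10(7.0×10^-2)
= 2 - log10(7.0) = 1.15
pH = 14 - pOH = 14 - 1.15 = 12.85

12.85


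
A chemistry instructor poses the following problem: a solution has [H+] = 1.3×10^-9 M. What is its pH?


pH = -log10([H+]) = -log10(1.3×10^-9)
= 9 - log10(1.3)
= 9 - 0.11
= 8.89

8.89


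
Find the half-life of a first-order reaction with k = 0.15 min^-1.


t½ = ln2/k = 0.693147/(0.15 min^-1)
= 4.621 min

4.621 min


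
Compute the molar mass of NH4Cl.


M(NH4Cl) = 1×14.01 + 4×1.008 + 1×35.45
= 14.01 + 4.03 + 35.45
= 53.49 g/mol

53.49 g/mol


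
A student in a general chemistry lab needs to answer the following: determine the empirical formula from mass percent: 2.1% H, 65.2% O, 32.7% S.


Assume 100 g sample. Moles of each element:
  H: 2.1/1.008 = 2.083 mol
  O: 65.2/16.0 = 4.075 mol
  S: 32.7/32.07 = 1.02 mol
Divide by smallest (1.02):
  H: 2.083/1.02 = 2.04
  O: 4.075/1.02 = 4.0
  S: 1.02/1.02 = 1.0
Empirical formula: H2SO4

H2SO4


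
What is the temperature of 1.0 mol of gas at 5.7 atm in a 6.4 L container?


PV = nRT  (R = 0.08206 L·atm/(mol·K))
T = PV/(nR) = 5.7×6.4/(1.0×0.08206)
= 36.48/0.082060
= 444.55 K

444.55 K


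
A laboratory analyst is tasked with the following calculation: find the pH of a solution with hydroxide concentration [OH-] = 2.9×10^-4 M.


pOH = -log10([OH-]) = -log10(2.9×10^-4)
= 4 - log10(2.9) = 3.54
pH = 14 - pOH = 14 - 3.54 = 10.46

10.46


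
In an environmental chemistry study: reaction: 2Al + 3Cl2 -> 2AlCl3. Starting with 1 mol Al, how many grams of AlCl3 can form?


Mole ratio AlCl3:Al = 2:2
n(AlCl3) = 1 × 2/2 = 1.000 mol
mass = 1.000 × 133.33 = 133.33 g

133.33 g


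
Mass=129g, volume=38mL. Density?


ρ = mass/volume
= 129/38
= 3.395 g/mL

3.395 g/mL


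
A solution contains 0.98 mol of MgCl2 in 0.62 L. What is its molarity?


M = n/V = 0.98/0.62 = 1.581 mol/L

1.581 M


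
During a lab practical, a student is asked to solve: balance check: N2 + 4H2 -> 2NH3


Equation: N2 + 4H2 -> 2NH3
Check atoms: H: 8≠6, N: 2=2
Not balanced

No, not balanced


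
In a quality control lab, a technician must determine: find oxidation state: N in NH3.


x + 3(+1) = 0, so x = -3
Oxidation number: -3

-3


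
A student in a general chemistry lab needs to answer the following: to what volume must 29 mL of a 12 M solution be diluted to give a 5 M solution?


C1V1 = C2V2
12 × 29 = 5 × V2
V2 = 348/5 = 69.6 mL

69.6 mL


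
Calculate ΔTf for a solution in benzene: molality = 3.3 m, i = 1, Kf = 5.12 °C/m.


ΔTf = Kf × m × i
= 5.12 × 3.3 × 1
= 16.896 °C

16.896 °C


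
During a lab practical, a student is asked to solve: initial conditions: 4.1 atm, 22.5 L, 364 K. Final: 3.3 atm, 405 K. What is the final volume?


P1V1/T1 = P2V2/T2
V2 = P1V1T2/(T1P2)
= 4.1×22.5×405/(364×3.3)
= 31.103 L

31.103 L


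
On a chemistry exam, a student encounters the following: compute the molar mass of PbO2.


M(PbO2) = 1×207.2 + 2×16.0
= 207.2 + 32.0
= 239.2 g/mol

239.2 g/mol


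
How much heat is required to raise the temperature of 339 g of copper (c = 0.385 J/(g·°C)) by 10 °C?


q = mcΔT = 339 × 0.385 × 10
= 1305.15 J

1305.15 J


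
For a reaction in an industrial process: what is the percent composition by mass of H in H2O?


M(H2O) = 2×1.008 + 1×16.0 = 18.016 g/mol
Mass of H = 2 × 1.008 = 2.016 g/mol
% H = 2.016/18.016 × 100 = 11.19%

11.19%


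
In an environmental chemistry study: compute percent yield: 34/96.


% yield = actual/theoretical × 100
= 34/96 × 100
= 35.42%

35.42%


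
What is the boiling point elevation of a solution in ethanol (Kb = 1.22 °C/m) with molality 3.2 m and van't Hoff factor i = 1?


ΔTb = Kb × m × i
= 1.22 × 3.2 × 1
= 3.904 °C

3.904 °C


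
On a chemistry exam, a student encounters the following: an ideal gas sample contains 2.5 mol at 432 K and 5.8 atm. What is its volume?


PV = nRT  (R = 0.08206 L·atm/(mol·K))
V = nRT/P = 2.5×0.08206×432/5.8
= 15.28 L

15.28 L


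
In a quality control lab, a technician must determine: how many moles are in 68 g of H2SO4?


M(H2SO4) = 98.09 g/mol
n = mass/M = 68/98.09 = 0.6932 mol

0.6932 mol


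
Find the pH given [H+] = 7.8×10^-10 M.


pH = -log10([H+]) = -log10(7.8×10^-10)
= 10 - log10(7.8)
= 10 - 0.89
= 9.11

9.11


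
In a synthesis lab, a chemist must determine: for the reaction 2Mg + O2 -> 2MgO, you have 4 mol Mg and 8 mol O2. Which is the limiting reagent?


Mole ratio available / coefficient:
  Mg: 4/2 = 2.000
  O2: 8/1 = 8.000
Smaller ratio is limiting.

Mg


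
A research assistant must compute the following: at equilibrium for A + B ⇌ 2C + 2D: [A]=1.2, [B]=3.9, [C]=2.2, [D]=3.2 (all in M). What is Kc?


Kc = [C]^2[D]^2/([A][B])
= (2.2^2 × 3.2^2)/(1.2^1 × 3.9^1)
= 49.5616/4.68
= 10.59

10.59


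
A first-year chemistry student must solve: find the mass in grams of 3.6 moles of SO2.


M(SO2) = 64.07 g/mol
mass = n × M = 3.6 × 64.07 = 230.65 g

230.65 g


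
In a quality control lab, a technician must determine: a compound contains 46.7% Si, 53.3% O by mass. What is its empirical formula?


Assume 100 g sample. Moles of each element:
  Si: 46.7/28.09 = 1.663 mol
  O: 53.3/16.0 = 3.331 mol
Divide by smallest (1.663):
  Si: 1.663/1.663 = 1.0
  O: 3.331/1.663 = 2.0
Empirical formula: SiO2

SiO2


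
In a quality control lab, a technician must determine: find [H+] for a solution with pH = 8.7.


[H+] = 10^(-pH) = 10^(-8.7)
= 2.0×10^-9 M

2.0×10^-9 M


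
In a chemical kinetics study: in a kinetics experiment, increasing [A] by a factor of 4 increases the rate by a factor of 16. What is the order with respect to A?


rate ∝ [A]^n
4^n = 16 → n = 2
Order in A: 2

2


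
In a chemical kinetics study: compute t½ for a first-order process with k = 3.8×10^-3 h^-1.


t½ = ln2/k = 0.693147/(3.8×10^-3 h^-1)
= 182.4 h

182.4 h


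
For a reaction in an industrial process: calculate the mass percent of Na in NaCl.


M(NaCl) = 1×22.99 + 1×35.45 = 58.44 g/mol
Mass of Na = 1 × 22.99 = 22.99 g/mol
% Na = 22.99/58.44 × 100 = 39.34%

39.34%


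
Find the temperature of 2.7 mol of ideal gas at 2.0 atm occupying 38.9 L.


PV = nRT  (R = 0.08206 L·atm/(mol·K))
T = PV/(nR) = 2.0×38.9/(2.7×0.08206)
= 77.80/0.221562
= 351.14 K

351.14 K


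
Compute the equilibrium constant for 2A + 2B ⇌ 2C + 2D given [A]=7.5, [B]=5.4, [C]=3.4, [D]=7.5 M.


Kc = [C]^2[D]^2/([A]^2[B]^2)
= (3.4^2 × 7.5^2)/(7.5^2 × 5.4^2)
= 650.25/1640.25
= 0.3964

0.3964


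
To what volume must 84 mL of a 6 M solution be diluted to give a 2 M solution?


C1V1 = C2V2
6 × 84 = 2 × V2
V2 = 504/2 = 252.0 mL

252.0 mL


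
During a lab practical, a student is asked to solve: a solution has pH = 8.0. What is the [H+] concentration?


[H+] = 10^(-pH) = 10^(-8.0)
= 1.0×10^-8 M

1.0×10^-8 M


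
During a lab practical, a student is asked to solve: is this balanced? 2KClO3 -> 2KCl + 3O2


Equation: 2KClO3 -> 2KCl + 3O2
Check atoms: Cl: 2=2, K: 2=2, O: 6=6
Balanced

Yes, balanced


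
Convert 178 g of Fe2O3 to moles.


M(Fe2O3) = 159.7 g/mol
n = mass/M = 178/159.7 = 1.1146 mol

1.1146 mol


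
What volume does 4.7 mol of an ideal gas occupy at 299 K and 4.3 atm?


PV = nRT  (R = 0.08206 L·atm/(mol·K))
V = nRT/P = 4.7×0.08206×299/4.3
= 26.818 L

26.818 L


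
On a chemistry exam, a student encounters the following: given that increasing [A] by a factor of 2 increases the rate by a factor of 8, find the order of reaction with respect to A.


rate ∝ [A]^n
2^n = 8 → n = 3
Order in A: 3

3


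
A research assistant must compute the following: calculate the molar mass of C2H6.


M(C2H6) = 2×12.01 + 6×1.008
= 24.02 + 6.05
= 30.07 g/mol

30.07 g/mol


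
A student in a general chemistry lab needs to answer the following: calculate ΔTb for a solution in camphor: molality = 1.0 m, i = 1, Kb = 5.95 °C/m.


ΔTb = Kb × m × i
= 5.95 × 1.0 × 1
= 5.95 °C

5.95 °C


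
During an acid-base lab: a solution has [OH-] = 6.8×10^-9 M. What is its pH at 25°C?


pOH = -log10([OH-]) = -log10(6.8×10^-9)
= 9 - log10(6.8) = 8.17
pH = 14 - pOH = 14 - 8.17 = 5.83

5.83


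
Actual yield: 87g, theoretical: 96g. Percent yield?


% yield = actual/theoretical × 100
= 87/96 × 100
= 90.62%

90.62%


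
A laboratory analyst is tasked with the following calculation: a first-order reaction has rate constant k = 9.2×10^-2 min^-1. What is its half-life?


t½ = ln2/k = 0.693147/(9.2×10^-2 min^-1)
= 7.534 min

7.534 min


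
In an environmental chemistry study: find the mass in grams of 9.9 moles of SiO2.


M(SiO2) = 60.09 g/mol
mass = n × M = 9.9 × 60.09 = 594.89 g

594.89 g


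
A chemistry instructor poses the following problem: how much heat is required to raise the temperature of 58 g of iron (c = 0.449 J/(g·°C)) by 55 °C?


q = mcΔT = 58 × 0.449 × 55
= 1432.31 J

1432.31 J


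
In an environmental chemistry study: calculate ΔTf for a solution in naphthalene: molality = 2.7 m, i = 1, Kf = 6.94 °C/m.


ΔTf = Kf × m × i
= 6.94 × 2.7 × 1
= 18.738 °C

18.738 °C


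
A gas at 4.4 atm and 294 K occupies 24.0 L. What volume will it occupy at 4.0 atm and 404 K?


P1V1/T1 = P2V2/T2
V2 = P1V1T2/(T1P2)
= 4.4×24.0×404/(294×4.0)
= 36.278 L

36.278 L


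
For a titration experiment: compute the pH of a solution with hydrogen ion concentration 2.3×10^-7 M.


pH = -log10([H+]) = -log10(2.3×10^-7)
= 7 - log10(2.3)
= 7 - 0.36
= 6.64

6.64


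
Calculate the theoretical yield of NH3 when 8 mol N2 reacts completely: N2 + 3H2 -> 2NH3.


Mole ratio NH3:N2 = 2:1
n(NH3) = 8 × 2/1 = 16.000 mol
mass = 16.000 × 17.03 = 272.48 g

272.48 g


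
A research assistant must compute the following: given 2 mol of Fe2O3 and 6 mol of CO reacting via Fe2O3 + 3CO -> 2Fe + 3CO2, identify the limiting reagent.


Mole ratio available / coefficient:
  Fe2O3: 2/1 = 2.000
  CO: 6/3 = 2.000
Smaller ratio is limiting.

neither (stoichiometric); Fe2O3 and CO are fully consumed


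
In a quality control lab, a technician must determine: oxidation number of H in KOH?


H is +1 with nonmetals
Oxidation number: +1

+1


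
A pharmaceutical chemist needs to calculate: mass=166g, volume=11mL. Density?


ρ = mass/volume
= 166/11
= 15.091 g/mL

15.091 g/mL


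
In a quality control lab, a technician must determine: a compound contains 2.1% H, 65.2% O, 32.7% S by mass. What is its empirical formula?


Assume 100 g sample. Moles of each element:
  H: 2.1/1.008 = 2.083 mol
  O: 65.2/16.0 = 4.075 mol
  S: 32.7/32.07 = 1.02 mol
Divide by smallest (1.02):
  H: 2.083/1.02 = 2.04
  O: 4.075/1.02 = 4.0
  S: 1.02/1.02 = 1.0
Empirical formula: H2SO4

H2SO4


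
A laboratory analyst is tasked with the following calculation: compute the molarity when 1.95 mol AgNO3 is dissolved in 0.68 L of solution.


M = n/V = 1.95/0.68 = 2.868 mol/L

2.868 M


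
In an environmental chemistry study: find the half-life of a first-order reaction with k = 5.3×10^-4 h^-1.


t½ = ln2/k = 0.693147/(5.3×10^-4 h^-1)
= 1308 h

1308 h


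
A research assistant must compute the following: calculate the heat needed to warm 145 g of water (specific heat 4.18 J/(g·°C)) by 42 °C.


q = mcΔT = 145 × 4.18 × 42
= 25456.20 J

25456.20 J


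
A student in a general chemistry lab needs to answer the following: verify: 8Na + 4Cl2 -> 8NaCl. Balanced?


Equation: 8Na + 4Cl2 -> 8NaCl
Check atoms: Cl: 8=8, Na: 8=8
Balanced

Yes, balanced


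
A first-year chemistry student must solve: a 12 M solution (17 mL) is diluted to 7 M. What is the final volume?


C1V1 = C2V2
12 × 17 = 7 × V2
V2 = 204/7 = 29.14 mL

29.14 mL


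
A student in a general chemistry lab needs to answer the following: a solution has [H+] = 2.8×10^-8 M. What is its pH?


pH = -log10([H+]) = -log10(2.8×10^-8)
= 8 - log10(2.8)
= 8 - 0.45
= 7.55

7.55


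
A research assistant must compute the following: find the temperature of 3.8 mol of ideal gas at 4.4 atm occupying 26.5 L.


PV = nRT  (R = 0.08206 L·atm/(mol·K))
T = PV/(nR) = 4.4×26.5/(3.8×0.08206)
= 116.60/0.311828
= 373.92 K

373.92 K


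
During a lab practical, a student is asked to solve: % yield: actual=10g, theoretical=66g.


% yield = actual/theoretical × 100
= 10/66 × 100
= 15.15%

15.15%


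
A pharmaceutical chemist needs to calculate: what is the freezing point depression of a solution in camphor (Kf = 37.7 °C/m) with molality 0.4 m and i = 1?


ΔTf = Kf × m × i
= 37.7 × 0.4 × 1
= 15.08 °C

15.08 °C


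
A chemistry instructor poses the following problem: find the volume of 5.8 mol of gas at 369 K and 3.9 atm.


PV = nRT  (R = 0.08206 L·atm/(mol·K))
V = nRT/P = 5.8×0.08206×369/3.9
= 45.032 L

45.032 L


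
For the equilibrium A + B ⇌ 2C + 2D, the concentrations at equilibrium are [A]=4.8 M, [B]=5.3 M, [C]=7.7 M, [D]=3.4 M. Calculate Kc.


Kc = [C]^2[D]^2/([A][B])
= (7.7^2 × 3.4^2)/(4.8^1 × 5.3^1)
= 685.3924/25.44
= 26.94

26.94


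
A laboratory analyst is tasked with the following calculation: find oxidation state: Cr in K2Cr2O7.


2(+1) + 2x + 7(-2) = 0, so x = +6
Oxidation number: +6

+6


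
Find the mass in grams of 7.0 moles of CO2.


M(CO2) = 44.01 g/mol
mass = n × M = 7.0 × 44.01 = 308.07 g

308.07 g


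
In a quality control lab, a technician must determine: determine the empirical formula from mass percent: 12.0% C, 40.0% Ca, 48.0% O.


Assume 100 g sample. Moles of each element:
  C: 12.0/12.01 = 0.999 mol
  Ca: 40.0/40.08 = 0.998 mol
  O: 48.0/16.0 = 3.0 mol
Divide by smallest (0.998):
  C: 0.999/0.998 = 1.0
  Ca: 0.998/0.998 = 1.0
  O: 3.0/0.998 = 3.01
Empirical formula: CaCO3

CaCO3
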